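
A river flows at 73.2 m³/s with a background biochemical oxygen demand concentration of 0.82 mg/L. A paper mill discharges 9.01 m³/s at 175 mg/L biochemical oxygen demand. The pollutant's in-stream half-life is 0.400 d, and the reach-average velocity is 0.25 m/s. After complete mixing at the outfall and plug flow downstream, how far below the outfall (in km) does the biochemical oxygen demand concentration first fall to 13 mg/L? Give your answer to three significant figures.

5.31 km

Flow-weighted average: C = (73.20·0.8200 + 9.010·175.0) / 82.21 = 1637/82.21 = 19.91 mg/L.
Half-life 0.400 d → k = ln 2 / 0.400 = 1.733 d⁻¹.
Set 19.91·exp(−k·t) = 13 → t = ln(19.91/13)/k = 21250 s = 5.904 h.
Distance = v·t = 0.25·21250 = 5313 m = 5.313 km.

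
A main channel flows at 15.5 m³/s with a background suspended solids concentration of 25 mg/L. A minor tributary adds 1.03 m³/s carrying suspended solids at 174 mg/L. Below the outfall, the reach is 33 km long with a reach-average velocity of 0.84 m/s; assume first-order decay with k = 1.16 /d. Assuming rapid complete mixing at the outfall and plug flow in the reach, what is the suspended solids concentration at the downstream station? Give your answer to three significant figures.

20.2 mg/L

After mixing, C = (15.50·25.00 + 1.030·174.0) / 16.53 = 566.7/16.53 = 34.28 mg/L.
Travel time t = 33·1000 / 0.84 = 39290 s = 10.91 h.
Applying C = C₀e^(−kt): 34.28 × 0.5901 = 20.23 mg/L.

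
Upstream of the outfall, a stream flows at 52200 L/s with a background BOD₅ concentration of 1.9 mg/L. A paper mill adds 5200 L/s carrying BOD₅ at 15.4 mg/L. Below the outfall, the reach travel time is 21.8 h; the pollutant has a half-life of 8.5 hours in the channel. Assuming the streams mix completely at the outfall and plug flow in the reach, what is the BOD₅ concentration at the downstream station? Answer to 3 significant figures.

Mass balance: C = (52200·1.900 + 5200·15.40) / 57400 = 179300/57400 = 3.123 mg/L.
Half-life 8.5 h → k = ln 2 / 8.5 = 0.08155 h⁻¹ = 1.957 d⁻¹.
Applying C = C₀e^(−kt): 3.123 × 0.1690 = 0.5279 mg/L.

0.528 mg/L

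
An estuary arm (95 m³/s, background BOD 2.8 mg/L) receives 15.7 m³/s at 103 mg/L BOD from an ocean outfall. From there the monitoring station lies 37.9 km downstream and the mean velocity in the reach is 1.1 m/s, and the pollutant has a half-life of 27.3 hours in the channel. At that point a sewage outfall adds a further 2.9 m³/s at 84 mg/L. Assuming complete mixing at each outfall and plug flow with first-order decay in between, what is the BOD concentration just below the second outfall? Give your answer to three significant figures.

15.1 mg/L

Conservation of mass: C = (95.00·2.800 + 15.70·103.0) / 110.7 = 1883/110.7 = 17.01 mg/L; combined flow 110.7 m³/s.
Travel time t = 37.9·1000 / 1.1 = 34450 s = 9.571 h.
Half-life 27.3 h → k = ln 2 / 27.3 = 0.02539 h⁻¹ = 0.6094 d⁻¹.
Applying C = C₀e^(−kt): 17.01 × 0.7843 = 13.34 mg/L.
At the second outfall, C = (110.7·13.34 + 2.900·84.00) / (110.7 + 2.900) = 15.14 mg/L.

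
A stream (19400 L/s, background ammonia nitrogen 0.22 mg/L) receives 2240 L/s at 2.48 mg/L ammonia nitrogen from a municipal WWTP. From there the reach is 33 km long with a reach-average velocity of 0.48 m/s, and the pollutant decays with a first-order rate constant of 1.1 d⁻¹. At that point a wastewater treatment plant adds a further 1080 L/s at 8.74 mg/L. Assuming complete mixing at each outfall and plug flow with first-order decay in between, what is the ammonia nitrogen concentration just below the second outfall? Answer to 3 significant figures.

After mixing, C = (19400·0.2200 + 2240·2.480) / 21640 = 9823/21640 = 0.4539 mg/L; combined flow 21640 L/s.
Travel time t = 33·1000 / 0.48 = 68750 s = 19.10 h.
Applying C = C₀e^(−kt): 0.4539 × 0.4167 = 0.1892 mg/L.
Second outfall: C = (21640·0.1892 + 1080·8.740)/22720 = 0.5956 mg/L.

0.596 mg/L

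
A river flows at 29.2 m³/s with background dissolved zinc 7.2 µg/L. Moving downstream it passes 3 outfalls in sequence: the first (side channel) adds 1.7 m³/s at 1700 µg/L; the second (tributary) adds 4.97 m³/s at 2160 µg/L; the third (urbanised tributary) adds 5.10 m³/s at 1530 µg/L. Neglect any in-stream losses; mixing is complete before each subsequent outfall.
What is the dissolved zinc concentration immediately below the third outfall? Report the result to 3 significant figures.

Below outfall 1: Q → 30.90 m³/s, C = (29.20·7.200 + 1.700·1700)/30.90 = 100.3 µg/L.
Below outfall 2: Q → 35.87 m³/s, C = (30.90·100.3 + 4.970·2160)/35.87 = 385.7 µg/L.
Below outfall 3: Q → 40.97 m³/s, C = (35.87·385.7 + 5.100·1530)/40.97 = 528.2 µg/L.

528 µg/L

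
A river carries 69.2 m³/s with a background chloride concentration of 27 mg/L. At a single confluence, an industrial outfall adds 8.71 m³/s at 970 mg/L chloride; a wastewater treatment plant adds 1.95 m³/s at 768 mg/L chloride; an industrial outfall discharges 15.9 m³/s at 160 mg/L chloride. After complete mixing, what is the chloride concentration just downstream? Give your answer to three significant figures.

150 mg/L

Mixed concentration C = ΣQC/ΣQ = (69.20·27.00 + 8.710·970.0 + 1.950·768.0 + 15.90·160.0) / 95.76 = 14360/95.76 = 149.9 mg/L.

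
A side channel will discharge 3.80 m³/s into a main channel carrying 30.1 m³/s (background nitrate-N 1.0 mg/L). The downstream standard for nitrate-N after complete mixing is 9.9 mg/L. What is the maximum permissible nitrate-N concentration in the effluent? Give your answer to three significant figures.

At the limit, (Qr·Cr + Qe·Cₑ)/(Qr + Qe) = 9.9:
Cₑ = (33.90·9.9 − 30.10·1.000) / 3.800 = 80.40 mg/L.

80.4 mg/L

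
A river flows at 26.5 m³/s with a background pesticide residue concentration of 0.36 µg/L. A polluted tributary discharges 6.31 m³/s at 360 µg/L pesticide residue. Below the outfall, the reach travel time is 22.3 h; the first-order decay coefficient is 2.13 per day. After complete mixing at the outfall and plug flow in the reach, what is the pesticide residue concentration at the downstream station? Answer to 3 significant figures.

9.61 µg/L

Mass balance: C = (26.50·0.3600 + 6.310·360.0) / 32.81 = 2281/32.81 = 69.53 µg/L.
Applying C = C₀e^(−kt): 69.53 × 0.1382 = 9.608 µg/L.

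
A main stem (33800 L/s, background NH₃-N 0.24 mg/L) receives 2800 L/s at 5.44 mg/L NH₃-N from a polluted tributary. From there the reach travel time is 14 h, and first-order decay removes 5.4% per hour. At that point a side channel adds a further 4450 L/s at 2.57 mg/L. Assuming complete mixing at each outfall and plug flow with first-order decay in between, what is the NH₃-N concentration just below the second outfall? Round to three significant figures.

After mixing, C = (33800·0.2400 + 2800·5.440) / 36600 = 23340/36600 = 0.6378 mg/L; combined flow 36600 L/s.
5.4%/h lost → k = −ln(1 − 0.054) = 0.05551 h⁻¹.
Decay over the reach: 0.6378·exp(−kt) = 0.6378·0.4597 = 0.2932 mg/L.
At the second outfall, C = (36600·0.2932 + 4450·2.570) / (36600 + 4450) = 0.5400 mg/L.

0.540 mg/L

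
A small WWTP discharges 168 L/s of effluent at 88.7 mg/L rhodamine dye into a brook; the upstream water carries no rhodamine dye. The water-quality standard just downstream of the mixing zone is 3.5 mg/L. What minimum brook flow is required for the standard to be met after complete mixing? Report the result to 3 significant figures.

Set C_mix = 3.5: (Q·0 + 168.0·88.70) / (Q + 168.0) = 3.5
→ Q = 168.0·(88.70 − 3.5)/(3.5 − 0) = 4090 L/s.

4090 L/s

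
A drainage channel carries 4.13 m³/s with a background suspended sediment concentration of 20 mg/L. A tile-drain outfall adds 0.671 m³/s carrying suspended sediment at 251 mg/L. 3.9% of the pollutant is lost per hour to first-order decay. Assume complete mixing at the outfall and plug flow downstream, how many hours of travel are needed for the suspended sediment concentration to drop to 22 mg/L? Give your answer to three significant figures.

21.8 h

After mixing, C = (4.130·20.00 + 0.6710·251.0) / 4.801 = 251.0/4.801 = 52.29 mg/L.
3.9%/h lost → k = −ln(1 − 0.039) = 0.03978 h⁻¹.
52.29·exp(−k·t) = 22 → t = ln(52.29/22)/k = 78340 s = 21.76 h.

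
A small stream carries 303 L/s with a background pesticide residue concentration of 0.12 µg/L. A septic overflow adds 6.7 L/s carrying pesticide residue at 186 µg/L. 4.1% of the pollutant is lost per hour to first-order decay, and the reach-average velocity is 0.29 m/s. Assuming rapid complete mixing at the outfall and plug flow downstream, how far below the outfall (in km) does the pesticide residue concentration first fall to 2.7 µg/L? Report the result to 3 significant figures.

10.7 km

After mixing, C = (303.0·0.1200 + 6.700·186.0) / 309.7 = 1283/309.7 = 4.141 µg/L.
4.1%/h lost → k = −ln(1 − 0.041) = 0.04186 h⁻¹.
Set 4.141·exp(−k·t) = 2.7 → t = ln(4.141/2.7)/k = 36780 s = 10.22 h.
Distance = v·t = 0.29·36780 = 10670 m = 10.67 km.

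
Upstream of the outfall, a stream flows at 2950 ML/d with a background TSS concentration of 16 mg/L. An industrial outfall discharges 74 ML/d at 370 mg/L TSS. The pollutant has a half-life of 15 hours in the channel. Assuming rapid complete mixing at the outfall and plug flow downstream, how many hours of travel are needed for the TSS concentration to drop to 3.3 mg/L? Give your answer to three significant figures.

43.5 h

Mixed concentration C = ΣQC/ΣQ = (2950·16.00 + 74.00·370.0) / 3024 = 74580/3024 = 24.66 mg/L.
Half-life 15 h → k = ln 2 / 15 = 0.04621 h⁻¹ = 1.109 d⁻¹.
24.66·exp(−k·t) = 3.3 → t = ln(24.66/3.3)/k = 156700 s = 43.53 h.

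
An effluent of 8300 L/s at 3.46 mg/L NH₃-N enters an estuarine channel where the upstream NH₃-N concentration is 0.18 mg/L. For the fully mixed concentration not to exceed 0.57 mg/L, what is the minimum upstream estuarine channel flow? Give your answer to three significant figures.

Set C_mix = 0.57: (Q·0.1800 + 8300·3.460) / (Q + 8300) = 0.57
→ Q = 8300·(3.460 − 0.57)/(0.57 − 0.1800) = 61510 L/s.

61500 L/s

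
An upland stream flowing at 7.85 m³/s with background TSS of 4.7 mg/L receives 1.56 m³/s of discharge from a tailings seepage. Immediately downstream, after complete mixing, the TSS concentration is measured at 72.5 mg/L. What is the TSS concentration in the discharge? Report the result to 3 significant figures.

414 mg/L

Mass balance: 7.850·4.700 + 1.560·Cₑ = 9.410·72.50
→ Cₑ = (9.410·72.50 − 7.850·4.700) / 1.560 = 413.7 mg/L.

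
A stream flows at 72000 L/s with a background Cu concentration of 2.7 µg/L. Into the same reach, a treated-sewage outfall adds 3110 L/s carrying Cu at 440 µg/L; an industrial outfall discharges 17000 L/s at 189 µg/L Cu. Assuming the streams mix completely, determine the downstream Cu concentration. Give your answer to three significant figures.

Flow-weighted average: C = (72000·2.700 + 3110·440.0 + 17000·189.0) / 92110 = 4776000/92110 = 51.85 µg/L.

51.8 µg/L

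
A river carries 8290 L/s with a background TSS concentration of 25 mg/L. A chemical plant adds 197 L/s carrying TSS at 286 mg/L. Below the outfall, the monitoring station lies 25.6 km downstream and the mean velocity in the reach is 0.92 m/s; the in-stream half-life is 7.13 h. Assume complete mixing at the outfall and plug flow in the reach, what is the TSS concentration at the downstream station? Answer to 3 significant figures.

Mixed concentration C = ΣQC/ΣQ = (8290·25.00 + 197.0·286.0) / 8487 = 263600/8487 = 31.06 mg/L.
Travel time t = 25.6·1000 / 0.92 = 27830 s = 7.729 h.
Half-life 7.13 h → k = ln 2 / 7.13 = 0.09722 h⁻¹ = 2.333 d⁻¹.
Applying C = C₀e^(−kt): 31.06 × 0.4717 = 14.65 mg/L.

14.7 mg/L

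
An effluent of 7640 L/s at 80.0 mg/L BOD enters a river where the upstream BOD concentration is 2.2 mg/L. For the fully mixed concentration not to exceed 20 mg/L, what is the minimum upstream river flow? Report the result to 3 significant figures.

Set C_mix = 20: (Q·2.200 + 7640·80.00) / (Q + 7640) = 20
→ Q = 7640·(80.00 − 20)/(20 − 2.200) = 25750 L/s.

25800 L/s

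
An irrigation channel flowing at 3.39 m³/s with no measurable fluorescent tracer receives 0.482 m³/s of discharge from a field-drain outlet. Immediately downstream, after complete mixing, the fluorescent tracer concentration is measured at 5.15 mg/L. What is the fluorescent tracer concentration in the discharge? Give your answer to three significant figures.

41.4 mg/L

Mass balance: 3.390·0 + 0.4820·Cₑ = 3.872·5.150
→ Cₑ = (3.872·5.150 − 3.390·0) / 0.4820 = 41.37 mg/L.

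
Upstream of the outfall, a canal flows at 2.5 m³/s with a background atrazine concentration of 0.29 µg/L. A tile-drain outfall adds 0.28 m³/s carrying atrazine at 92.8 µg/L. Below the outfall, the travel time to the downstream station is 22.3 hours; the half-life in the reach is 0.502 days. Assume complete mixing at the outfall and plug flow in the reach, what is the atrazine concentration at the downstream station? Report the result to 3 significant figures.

2.66 µg/L

Conservation of mass: C = (2.500·0.2900 + 0.2800·92.80) / 2.780 = 26.71/2.780 = 9.608 µg/L.
Half-life 0.502 d → k = ln 2 / 0.502 = 1.381 d⁻¹.
Decay over the reach: 9.608·exp(−kt) = 9.608·0.2772 = 2.663 µg/L.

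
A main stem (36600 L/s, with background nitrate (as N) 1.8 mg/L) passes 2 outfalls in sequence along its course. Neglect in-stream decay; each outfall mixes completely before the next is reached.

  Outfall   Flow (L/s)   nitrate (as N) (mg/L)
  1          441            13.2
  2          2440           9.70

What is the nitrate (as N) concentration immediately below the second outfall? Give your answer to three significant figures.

After outfall 1: Q = 36600 + 441.0 = 37040 L/s; C = (36600·1.800 + 441.0·13.20)/37040 = 1.936 mg/L.
After outfall 2: Q = 37040 + 2440 = 39480 L/s; C = (37040·1.936 + 2440·9.700)/39480 = 2.416 mg/L.

2.42 mg/L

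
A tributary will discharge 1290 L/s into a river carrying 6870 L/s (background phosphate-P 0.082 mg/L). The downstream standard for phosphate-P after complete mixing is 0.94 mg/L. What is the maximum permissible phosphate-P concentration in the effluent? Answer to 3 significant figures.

5.51 mg/L

At the limit, (Qr·Cr + Qe·Cₑ)/(Qr + Qe) = 0.94:
Cₑ = (8160·0.94 − 6870·0.08200) / 1290 = 5.509 mg/L.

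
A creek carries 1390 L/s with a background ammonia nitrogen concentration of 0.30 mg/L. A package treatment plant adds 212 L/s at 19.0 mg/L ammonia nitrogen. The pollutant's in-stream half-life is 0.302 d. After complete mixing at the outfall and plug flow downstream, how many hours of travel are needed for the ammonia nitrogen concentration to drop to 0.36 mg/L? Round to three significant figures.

Mass balance: C = (1390·0.3000 + 212.0·19.00) / 1602 = 4445/1602 = 2.775 mg/L.
Half-life 0.302 d → k = ln 2 / 0.302 = 2.295 d⁻¹.
2.775·exp(−k·t) = 0.36 → t = ln(2.775/0.36)/k = 76880 s = 21.35 h.

21.4 h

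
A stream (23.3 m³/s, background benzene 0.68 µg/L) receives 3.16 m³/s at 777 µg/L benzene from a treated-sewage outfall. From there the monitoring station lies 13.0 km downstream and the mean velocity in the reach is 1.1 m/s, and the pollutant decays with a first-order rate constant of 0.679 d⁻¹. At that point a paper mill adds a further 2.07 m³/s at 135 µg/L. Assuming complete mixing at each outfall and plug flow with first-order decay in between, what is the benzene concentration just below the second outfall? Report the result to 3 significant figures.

88.7 µg/L

Flow-weighted average: C = (23.30·0.6800 + 3.160·777.0) / 26.46 = 2471/26.46 = 93.39 µg/L; combined flow 26.46 m³/s.
Travel time t = 13.0·1000 / 1.1 = 11820 s = 3.283 h.
Decay over the reach: 93.39·exp(−kt) = 93.39·0.9113 = 85.11 µg/L.
Second outfall: C = (26.46·85.11 + 2.070·135.0)/28.53 = 88.73 µg/L.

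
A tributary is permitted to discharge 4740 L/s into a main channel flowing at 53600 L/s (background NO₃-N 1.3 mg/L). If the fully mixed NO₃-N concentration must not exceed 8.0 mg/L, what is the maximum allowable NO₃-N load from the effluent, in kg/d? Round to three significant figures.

Mass balance at the limit: 53600·1.300 + 4740·Cₑ = 58340·8.0 → Cₑ = 83.76 mg/L.
4740 L/s = 4.740 m³/s. Load = 4.740 m³/s × 83.76 g/m³ × 86 400 s/d = 34300 kg/d.

34300 kg/d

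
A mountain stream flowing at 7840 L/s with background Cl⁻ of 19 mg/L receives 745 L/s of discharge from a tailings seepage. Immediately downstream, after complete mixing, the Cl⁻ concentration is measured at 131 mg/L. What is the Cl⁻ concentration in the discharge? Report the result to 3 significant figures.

1310 mg/L

Mass balance: 7840·19.00 + 745.0·Cₑ = 8585·131.0
→ Cₑ = (8585·131.0 − 7840·19.00) / 745.0 = 1310 mg/L.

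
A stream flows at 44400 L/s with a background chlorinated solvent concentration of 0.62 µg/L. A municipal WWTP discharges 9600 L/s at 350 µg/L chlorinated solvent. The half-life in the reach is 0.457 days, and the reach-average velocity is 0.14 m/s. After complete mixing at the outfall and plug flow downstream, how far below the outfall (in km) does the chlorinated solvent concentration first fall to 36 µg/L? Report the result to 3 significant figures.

4.43 km

Flow-weighted average: C = (44400·0.6200 + 9600·350.0) / 54000 = 3388000/54000 = 62.73 µg/L.
Half-life 0.457 d → k = ln 2 / 0.457 = 1.517 d⁻¹.
Set 62.73·exp(−k·t) = 36 → t = ln(62.73/36)/k = 31640 s = 8.788 h.
Distance = v·t = 0.14·31640 = 4429 m = 4.429 km.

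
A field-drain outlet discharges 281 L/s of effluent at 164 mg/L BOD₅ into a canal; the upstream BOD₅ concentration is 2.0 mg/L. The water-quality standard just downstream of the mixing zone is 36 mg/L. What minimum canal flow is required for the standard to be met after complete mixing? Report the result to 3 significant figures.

1060 L/s

Set C_mix = 36: (Q·2.000 + 281.0·164.0) / (Q + 281.0) = 36
→ Q = 281.0·(164.0 − 36)/(36 − 2.000) = 1058 L/s.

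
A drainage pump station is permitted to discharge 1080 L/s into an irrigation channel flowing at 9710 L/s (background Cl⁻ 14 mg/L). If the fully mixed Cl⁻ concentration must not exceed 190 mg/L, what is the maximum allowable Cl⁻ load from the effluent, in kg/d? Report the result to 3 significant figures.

165000 kg/d

Mass balance at the limit: 9710·14.00 + 1080·Cₑ = 10790·190 → Cₑ = 1772 mg/L.
1080 L/s = 1.080 m³/s. Load = 1.080 m³/s × 1772 g/m³ × 86 400 s/d = 165400 kg/d.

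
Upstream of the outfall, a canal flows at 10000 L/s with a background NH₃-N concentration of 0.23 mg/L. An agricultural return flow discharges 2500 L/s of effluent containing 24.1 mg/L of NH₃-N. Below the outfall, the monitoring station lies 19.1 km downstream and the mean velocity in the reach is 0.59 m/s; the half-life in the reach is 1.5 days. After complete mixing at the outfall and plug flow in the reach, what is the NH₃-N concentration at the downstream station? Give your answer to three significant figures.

After mixing, C = (10000·0.2300 + 2500·24.10) / 12500 = 62550/12500 = 5.004 mg/L.
Travel time t = 19.1·1000 / 0.59 = 32370 s = 8.992 h.
Half-life 1.5 d → k = ln 2 / 1.5 = 0.4621 d⁻¹.
First-order decay: C = 5.004·exp(−k·t) = 5.004·0.8410 = 4.208 mg/L.

4.21 mg/L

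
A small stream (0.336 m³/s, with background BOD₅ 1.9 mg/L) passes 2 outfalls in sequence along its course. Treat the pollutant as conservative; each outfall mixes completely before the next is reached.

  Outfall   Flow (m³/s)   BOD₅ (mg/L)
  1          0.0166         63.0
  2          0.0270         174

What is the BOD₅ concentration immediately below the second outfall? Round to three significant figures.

16.8 mg/L

Below outfall 1: Q → 0.3526 m³/s, C = (0.3360·1.900 + 0.01660·63.00)/0.3526 = 4.777 mg/L.
Below outfall 2: Q → 0.3796 m³/s, C = (0.3526·4.777 + 0.02700·174.0)/0.3796 = 16.81 mg/L.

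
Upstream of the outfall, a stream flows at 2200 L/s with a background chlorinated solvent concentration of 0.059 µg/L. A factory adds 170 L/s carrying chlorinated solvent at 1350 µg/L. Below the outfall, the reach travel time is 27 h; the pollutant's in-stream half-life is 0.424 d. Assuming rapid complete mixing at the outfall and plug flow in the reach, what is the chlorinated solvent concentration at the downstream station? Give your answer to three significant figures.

15.4 µg/L

After mixing, C = (2200·0.05900 + 170.0·1350) / 2370 = 229600/2370 = 96.89 µg/L.
Half-life 0.424 d → k = ln 2 / 0.424 = 1.635 d⁻¹.
First-order decay: C = 96.89·exp(−k·t) = 96.89·0.1590 = 15.40 µg/L.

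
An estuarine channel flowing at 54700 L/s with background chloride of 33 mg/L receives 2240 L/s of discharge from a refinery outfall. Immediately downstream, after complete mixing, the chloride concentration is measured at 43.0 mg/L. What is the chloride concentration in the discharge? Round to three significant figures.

287 mg/L

Mass balance: 54700·33.00 + 2240·Cₑ = 56940·43.00
→ Cₑ = (56940·43.00 − 54700·33.00) / 2240 = 287.2 mg/L.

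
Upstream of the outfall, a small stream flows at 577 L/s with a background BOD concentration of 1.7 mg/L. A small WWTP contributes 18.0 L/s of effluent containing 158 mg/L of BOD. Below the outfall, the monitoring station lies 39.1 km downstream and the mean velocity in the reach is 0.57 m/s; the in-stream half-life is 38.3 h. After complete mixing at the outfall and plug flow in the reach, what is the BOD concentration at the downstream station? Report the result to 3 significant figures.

After mixing, C = (577.0·1.700 + 18.00·158.0) / 595.0 = 3825/595.0 = 6.428 mg/L.
Travel time t = 39.1·1000 / 0.57 = 68600 s = 19.05 h.
Half-life 38.3 h → k = ln 2 / 38.3 = 0.01810 h⁻¹ = 0.4343 d⁻¹.
After decay, C = 6.428 × e^(−kt) = 6.428 × 0.7083 = 4.553 mg/L.

4.55 mg/L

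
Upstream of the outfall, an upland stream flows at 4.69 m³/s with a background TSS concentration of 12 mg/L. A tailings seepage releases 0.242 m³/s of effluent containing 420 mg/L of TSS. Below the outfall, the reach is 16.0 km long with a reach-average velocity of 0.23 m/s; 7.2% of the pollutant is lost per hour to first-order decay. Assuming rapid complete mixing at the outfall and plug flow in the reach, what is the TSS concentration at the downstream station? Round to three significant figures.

Flow-weighted average: C = (4.690·12.00 + 0.2420·420.0) / 4.932 = 157.9/4.932 = 32.02 mg/L.
Travel time t = 16.0·1000 / 0.23 = 69570 s = 19.32 h.
7.2%/h lost → k = −ln(1 − 0.072) = 0.07472 h⁻¹.
Applying C = C₀e^(−kt): 32.02 × 0.2360 = 7.557 mg/L.

7.56 mg/L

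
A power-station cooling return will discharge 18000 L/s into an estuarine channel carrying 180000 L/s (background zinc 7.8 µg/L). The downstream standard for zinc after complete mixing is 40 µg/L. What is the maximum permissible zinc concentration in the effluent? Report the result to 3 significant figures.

362 µg/L

At the limit, (Qr·Cr + Qe·Cₑ)/(Qr + Qe) = 40:
Cₑ = (198000·40 − 180000·7.800) / 18000 = 362.0 µg/L.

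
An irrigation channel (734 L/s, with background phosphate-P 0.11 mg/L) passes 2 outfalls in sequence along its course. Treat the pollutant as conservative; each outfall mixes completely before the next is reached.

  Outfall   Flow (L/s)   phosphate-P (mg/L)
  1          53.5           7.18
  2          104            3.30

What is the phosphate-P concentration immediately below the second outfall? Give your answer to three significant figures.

0.906 mg/L

Below outfall 1: Q → 787.5 L/s, C = (734.0·0.1100 + 53.50·7.180)/787.5 = 0.5903 mg/L.
Below outfall 2: Q → 891.5 L/s, C = (787.5·0.5903 + 104.0·3.300)/891.5 = 0.9064 mg/L.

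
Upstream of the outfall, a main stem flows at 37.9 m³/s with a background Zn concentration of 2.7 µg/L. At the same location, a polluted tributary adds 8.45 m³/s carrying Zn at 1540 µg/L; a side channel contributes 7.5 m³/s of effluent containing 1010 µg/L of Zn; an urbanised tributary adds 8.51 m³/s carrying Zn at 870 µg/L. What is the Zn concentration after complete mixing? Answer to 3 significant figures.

451 µg/L

Mass balance: C = (37.90·2.700 + 8.450·1540 + 7.500·1010 + 8.510·870.0) / 62.36 = 28090/62.36 = 450.5 µg/L.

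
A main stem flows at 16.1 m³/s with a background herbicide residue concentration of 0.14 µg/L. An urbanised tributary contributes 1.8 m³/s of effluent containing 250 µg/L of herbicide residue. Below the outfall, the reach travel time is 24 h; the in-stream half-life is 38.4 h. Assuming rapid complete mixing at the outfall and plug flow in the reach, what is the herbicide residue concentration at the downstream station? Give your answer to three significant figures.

16.4 µg/L

Conservation of mass: C = (16.10·0.1400 + 1.800·250.0) / 17.90 = 452.3/17.90 = 25.27 µg/L.
Half-life 38.4 h → k = ln 2 / 38.4 = 0.01805 h⁻¹ = 0.4332 d⁻¹.
Applying C = C₀e^(−kt): 25.27 × 0.6484 = 16.38 µg/L.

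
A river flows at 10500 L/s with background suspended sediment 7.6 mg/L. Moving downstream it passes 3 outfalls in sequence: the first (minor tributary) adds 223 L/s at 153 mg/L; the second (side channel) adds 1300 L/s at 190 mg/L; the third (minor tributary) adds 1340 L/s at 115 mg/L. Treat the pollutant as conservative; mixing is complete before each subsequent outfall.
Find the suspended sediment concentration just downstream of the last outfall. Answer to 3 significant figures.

38.5 mg/L

Outfall 1: combined Q = 10720 L/s; C = (10500·7.600 + 223.0·153.0)/10720 = 10.62 mg/L.
Outfall 2: combined Q = 12020 L/s; C = (10720·10.62 + 1300·190.0)/12020 = 30.02 mg/L.
Outfall 3: combined Q = 13360 L/s; C = (12020·30.02 + 1340·115.0)/13360 = 38.54 mg/L.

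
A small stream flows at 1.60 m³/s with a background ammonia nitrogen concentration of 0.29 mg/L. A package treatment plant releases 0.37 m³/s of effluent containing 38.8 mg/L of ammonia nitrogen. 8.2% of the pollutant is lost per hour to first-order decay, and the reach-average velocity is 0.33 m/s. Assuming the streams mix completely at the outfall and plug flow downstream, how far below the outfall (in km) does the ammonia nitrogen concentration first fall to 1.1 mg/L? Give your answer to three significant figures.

After mixing, C = (1.600·0.2900 + 0.3700·38.80) / 1.970 = 14.82/1.970 = 7.523 mg/L.
8.2%/h lost → k = −ln(1 − 0.082) = 0.08556 h⁻¹.
Set 7.523·exp(−k·t) = 1.1 → t = ln(7.523/1.1)/k = 80900 s = 22.47 h.
Distance = v·t = 0.33·80900 = 26700 m = 26.70 km.

26.7 km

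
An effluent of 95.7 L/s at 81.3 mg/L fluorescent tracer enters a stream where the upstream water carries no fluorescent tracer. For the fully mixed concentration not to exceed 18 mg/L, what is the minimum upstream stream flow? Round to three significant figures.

Set C_mix = 18: (Q·0 + 95.70·81.30) / (Q + 95.70) = 18
→ Q = 95.70·(81.30 − 18)/(18 − 0) = 336.5 L/s.

337 L/s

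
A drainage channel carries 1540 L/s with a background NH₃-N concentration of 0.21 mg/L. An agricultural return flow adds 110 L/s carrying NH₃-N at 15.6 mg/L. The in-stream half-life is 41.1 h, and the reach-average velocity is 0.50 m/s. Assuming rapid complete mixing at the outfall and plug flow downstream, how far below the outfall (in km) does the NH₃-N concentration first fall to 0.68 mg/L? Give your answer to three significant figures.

Conservation of mass: C = (1540·0.2100 + 110.0·15.60) / 1650 = 2039/1650 = 1.236 mg/L.
Half-life 41.1 h → k = ln 2 / 41.1 = 0.01686 h⁻¹ = 0.4048 d⁻¹.
Set 1.236·exp(−k·t) = 0.68 → t = ln(1.236/0.68)/k = 127600 s = 35.43 h.
Distance = v·t = 0.50·127600 = 63780 m = 63.78 km.

63.8 km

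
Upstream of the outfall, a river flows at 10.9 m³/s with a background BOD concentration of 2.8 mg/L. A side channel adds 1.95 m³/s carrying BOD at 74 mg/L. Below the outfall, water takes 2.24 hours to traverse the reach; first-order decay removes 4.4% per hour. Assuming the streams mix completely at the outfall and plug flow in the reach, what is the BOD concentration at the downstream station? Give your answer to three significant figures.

12.3 mg/L

After mixing, C = (10.90·2.800 + 1.950·74.00) / 12.85 = 174.8/12.85 = 13.60 mg/L.
4.4%/h lost → k = −ln(1 − 0.044) = 0.04500 h⁻¹.
After decay, C = 13.60 × e^(−kt) = 13.60 × 0.9041 = 12.30 mg/L.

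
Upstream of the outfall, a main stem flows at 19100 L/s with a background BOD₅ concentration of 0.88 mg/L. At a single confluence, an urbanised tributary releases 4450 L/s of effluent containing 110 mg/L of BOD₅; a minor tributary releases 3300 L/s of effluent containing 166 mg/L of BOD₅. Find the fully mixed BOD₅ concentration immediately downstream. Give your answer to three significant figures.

39.3 mg/L

Mixed concentration C = ΣQC/ΣQ = (19100·0.8800 + 4450·110.0 + 3300·166.0) / 26850 = 1054000/26850 = 39.26 mg/L.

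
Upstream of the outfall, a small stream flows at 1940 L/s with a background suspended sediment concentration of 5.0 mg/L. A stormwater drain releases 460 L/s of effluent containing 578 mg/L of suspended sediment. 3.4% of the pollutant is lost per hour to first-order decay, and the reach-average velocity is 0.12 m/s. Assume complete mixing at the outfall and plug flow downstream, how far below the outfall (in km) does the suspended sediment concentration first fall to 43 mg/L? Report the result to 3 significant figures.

Conservation of mass: C = (1940·5.000 + 460.0·578.0) / 2400 = 275600/2400 = 114.8 mg/L.
3.4%/h lost → k = −ln(1 − 0.034) = 0.03459 h⁻¹.
Set 114.8·exp(−k·t) = 43 → t = ln(114.8/43)/k = 102200 s = 28.39 h.
Distance = v·t = 0.12·102200 = 12270 m = 12.27 km.

12.3 km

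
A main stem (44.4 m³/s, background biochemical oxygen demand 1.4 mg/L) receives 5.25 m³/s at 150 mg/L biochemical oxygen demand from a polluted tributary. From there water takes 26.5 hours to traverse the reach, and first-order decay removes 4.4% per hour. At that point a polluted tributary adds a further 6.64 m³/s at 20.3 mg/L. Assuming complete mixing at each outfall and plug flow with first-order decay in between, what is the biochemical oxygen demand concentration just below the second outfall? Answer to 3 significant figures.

Mass balance: C = (44.40·1.400 + 5.250·150.0) / 49.65 = 849.7/49.65 = 17.11 mg/L; combined flow 49.65 m³/s.
4.4%/h lost → k = −ln(1 − 0.044) = 0.04500 h⁻¹.
Applying C = C₀e^(−kt): 17.11 × 0.3035 = 5.193 mg/L.
At the second outfall, C = (49.65·5.193 + 6.640·20.30) / (49.65 + 6.640) = 6.975 mg/L.

6.98 mg/L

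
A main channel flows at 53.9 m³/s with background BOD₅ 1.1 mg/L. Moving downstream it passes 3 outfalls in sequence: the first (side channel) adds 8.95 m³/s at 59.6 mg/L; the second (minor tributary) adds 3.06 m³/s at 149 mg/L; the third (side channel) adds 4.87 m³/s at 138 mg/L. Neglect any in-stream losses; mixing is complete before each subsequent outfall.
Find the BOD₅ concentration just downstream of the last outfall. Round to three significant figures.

Below outfall 1: Q → 62.85 m³/s, C = (53.90·1.100 + 8.950·59.60)/62.85 = 9.431 mg/L.
Below outfall 2: Q → 65.91 m³/s, C = (62.85·9.431 + 3.060·149.0)/65.91 = 15.91 mg/L.
Below outfall 3: Q → 70.78 m³/s, C = (65.91·15.91 + 4.870·138.0)/70.78 = 24.31 mg/L.

24.3 mg/L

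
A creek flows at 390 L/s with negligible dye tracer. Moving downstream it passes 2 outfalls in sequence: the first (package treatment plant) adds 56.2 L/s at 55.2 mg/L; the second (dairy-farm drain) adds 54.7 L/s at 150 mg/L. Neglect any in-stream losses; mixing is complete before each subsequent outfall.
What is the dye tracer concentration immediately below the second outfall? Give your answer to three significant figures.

22.6 mg/L

Below outfall 1: Q → 446.2 L/s, C = (390.0·0 + 56.20·55.20)/446.2 = 6.953 mg/L.
Below outfall 2: Q → 500.9 L/s, C = (446.2·6.953 + 54.70·150.0)/500.9 = 22.57 mg/L.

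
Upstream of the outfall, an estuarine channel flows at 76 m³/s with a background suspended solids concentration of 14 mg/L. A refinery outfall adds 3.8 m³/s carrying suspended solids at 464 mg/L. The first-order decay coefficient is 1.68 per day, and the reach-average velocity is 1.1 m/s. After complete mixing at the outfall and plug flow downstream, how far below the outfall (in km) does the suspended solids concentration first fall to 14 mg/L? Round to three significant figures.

52.5 km

Mass balance: C = (76.00·14.00 + 3.800·464.0) / 79.80 = 2827/79.80 = 35.43 mg/L.
Set 35.43·exp(−k·t) = 14 → t = ln(35.43/14)/k = 47750 s = 13.26 h.
Distance = v·t = 1.1·47750 = 52520 m = 52.52 km.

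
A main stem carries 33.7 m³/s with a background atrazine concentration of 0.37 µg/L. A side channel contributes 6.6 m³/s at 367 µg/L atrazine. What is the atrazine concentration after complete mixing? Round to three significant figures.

After mixing, C = (33.70·0.3700 + 6.600·367.0) / 40.30 = 2435/40.30 = 60.41 µg/L.

60.4 µg/L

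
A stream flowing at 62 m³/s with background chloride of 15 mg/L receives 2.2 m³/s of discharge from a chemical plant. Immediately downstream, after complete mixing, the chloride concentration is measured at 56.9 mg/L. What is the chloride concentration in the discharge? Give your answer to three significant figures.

1240 mg/L

Mass balance: 62.00·15.00 + 2.200·Cₑ = 64.20·56.90
→ Cₑ = (64.20·56.90 − 62.00·15.00) / 2.200 = 1238 mg/L.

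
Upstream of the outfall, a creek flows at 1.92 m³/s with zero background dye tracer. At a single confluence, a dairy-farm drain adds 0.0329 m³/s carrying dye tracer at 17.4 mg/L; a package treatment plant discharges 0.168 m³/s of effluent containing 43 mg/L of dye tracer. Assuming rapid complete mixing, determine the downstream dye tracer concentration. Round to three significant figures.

3.68 mg/L

Mass balance: C = (1.920·0 + 0.03290·17.40 + 0.1680·43.00) / 2.121 = 7.796/2.121 = 3.676 mg/L.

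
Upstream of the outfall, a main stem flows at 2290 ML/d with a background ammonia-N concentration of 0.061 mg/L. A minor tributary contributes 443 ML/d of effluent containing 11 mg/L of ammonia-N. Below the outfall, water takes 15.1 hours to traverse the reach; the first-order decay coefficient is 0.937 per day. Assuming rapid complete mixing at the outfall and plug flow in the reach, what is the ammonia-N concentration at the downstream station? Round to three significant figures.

Mixed concentration C = ΣQC/ΣQ = (2290·0.06100 + 443.0·11.00) / 2733 = 5013/2733 = 1.834 mg/L.
After decay, C = 1.834 × e^(−kt) = 1.834 × 0.5546 = 1.017 mg/L.

1.02 mg/L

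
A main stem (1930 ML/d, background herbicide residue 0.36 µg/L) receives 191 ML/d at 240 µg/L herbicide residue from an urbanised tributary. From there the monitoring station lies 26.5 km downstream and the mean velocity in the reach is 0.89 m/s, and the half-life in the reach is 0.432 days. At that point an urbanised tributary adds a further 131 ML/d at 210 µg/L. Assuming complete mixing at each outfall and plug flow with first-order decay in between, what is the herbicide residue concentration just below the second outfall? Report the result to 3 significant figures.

24.1 µg/L

Mixed concentration C = ΣQC/ΣQ = (1930·0.3600 + 191.0·240.0) / 2121 = 46530/2121 = 21.94 µg/L; combined flow 2121 ML/d.
Travel time t = 26.5·1000 / 0.89 = 29780 s = 8.271 h.
Half-life 0.432 d → k = ln 2 / 0.432 = 1.605 d⁻¹.
After decay, C = 21.94 × e^(−kt) = 21.94 × 0.5753 = 12.62 µg/L.
Second outfall: C = (2121·12.62 + 131.0·210.0)/2252 = 24.10 µg/L.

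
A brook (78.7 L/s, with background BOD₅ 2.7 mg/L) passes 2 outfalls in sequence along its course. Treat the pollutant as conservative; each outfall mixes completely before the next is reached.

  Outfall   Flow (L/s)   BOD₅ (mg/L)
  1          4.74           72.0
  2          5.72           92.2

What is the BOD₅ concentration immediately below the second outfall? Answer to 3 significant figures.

After outfall 1: Q = 78.70 + 4.740 = 83.44 L/s; C = (78.70·2.700 + 4.740·72.00)/83.44 = 6.637 mg/L.
After outfall 2: Q = 83.44 + 5.720 = 89.16 L/s; C = (83.44·6.637 + 5.720·92.20)/89.16 = 12.13 mg/L.

12.1 mg/L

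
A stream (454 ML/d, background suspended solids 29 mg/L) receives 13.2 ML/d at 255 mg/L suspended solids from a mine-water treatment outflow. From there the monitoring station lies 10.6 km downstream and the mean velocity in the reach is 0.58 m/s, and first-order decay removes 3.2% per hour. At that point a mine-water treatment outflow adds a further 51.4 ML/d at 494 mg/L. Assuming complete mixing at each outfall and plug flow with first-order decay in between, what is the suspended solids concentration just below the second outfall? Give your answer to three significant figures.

Flow-weighted average: C = (454.0·29.00 + 13.20·255.0) / 467.2 = 16530/467.2 = 35.39 mg/L; combined flow 467.2 ML/d.
Travel time t = 10.6·1000 / 0.58 = 18280 s = 5.077 h.
3.2%/h lost → k = −ln(1 − 0.032) = 0.03252 h⁻¹.
First-order decay: C = 35.39·exp(−k·t) = 35.39·0.8478 = 30.00 mg/L.
Second outfall: C = (467.2·30.00 + 51.40·494.0)/518.6 = 75.99 mg/L.

76.0 mg/L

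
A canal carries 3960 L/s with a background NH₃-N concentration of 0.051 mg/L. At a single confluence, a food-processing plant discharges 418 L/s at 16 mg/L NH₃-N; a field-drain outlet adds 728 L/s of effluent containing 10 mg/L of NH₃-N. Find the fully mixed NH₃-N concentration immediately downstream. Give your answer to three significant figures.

Mass balance: C = (3960·0.05100 + 418.0·16.00 + 728.0·10.00) / 5106 = 14170/5106 = 2.775 mg/L.

2.78 mg/L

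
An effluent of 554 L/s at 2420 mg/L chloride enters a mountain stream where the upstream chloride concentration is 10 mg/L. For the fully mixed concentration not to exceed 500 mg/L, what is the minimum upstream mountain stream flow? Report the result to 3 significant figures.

Set C_mix = 500: (Q·10.00 + 554.0·2420) / (Q + 554.0) = 500
→ Q = 554.0·(2420 − 500)/(500 − 10.00) = 2171 L/s.

2170 L/s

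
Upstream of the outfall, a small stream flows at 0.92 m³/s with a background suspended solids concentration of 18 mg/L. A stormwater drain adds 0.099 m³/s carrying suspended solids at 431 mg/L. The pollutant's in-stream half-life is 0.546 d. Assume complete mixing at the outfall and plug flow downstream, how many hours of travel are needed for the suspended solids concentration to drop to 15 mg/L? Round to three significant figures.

25.6 h

After mixing, C = (0.9200·18.00 + 0.09900·431.0) / 1.019 = 59.23/1.019 = 58.12 mg/L.
Half-life 0.546 d → k = ln 2 / 0.546 = 1.270 d⁻¹.
58.12·exp(−k·t) = 15 → t = ln(58.12/15)/k = 92190 s = 25.61 h.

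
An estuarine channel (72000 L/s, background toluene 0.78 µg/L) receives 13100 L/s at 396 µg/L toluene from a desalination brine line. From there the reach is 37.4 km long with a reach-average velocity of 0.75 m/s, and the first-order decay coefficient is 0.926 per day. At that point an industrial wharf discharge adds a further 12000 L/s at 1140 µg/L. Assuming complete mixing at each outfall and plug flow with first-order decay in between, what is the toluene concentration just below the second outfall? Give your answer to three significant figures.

173 µg/L

Mass balance: C = (72000·0.7800 + 13100·396.0) / 85100 = 5244000/85100 = 61.62 µg/L; combined flow 85100 L/s.
Travel time t = 37.4·1000 / 0.75 = 49870 s = 13.85 h.
First-order decay: C = 61.62·exp(−k·t) = 61.62·0.5860 = 36.11 µg/L.
At the second outfall, C = (85100·36.11 + 12000·1140) / (85100 + 12000) = 172.5 µg/L.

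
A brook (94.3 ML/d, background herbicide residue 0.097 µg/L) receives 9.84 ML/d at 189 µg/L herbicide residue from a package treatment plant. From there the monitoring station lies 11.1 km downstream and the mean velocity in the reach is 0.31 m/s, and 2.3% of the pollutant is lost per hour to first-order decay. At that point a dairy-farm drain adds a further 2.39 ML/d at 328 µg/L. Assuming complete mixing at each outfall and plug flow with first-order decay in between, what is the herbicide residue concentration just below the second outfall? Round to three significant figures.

21.3 µg/L

Mass balance: C = (94.30·0.09700 + 9.840·189.0) / 104.1 = 1869/104.1 = 17.95 µg/L; combined flow 104.1 ML/d.
Travel time t = 11.1·1000 / 0.31 = 35810 s = 9.946 h.
2.3%/h lost → k = −ln(1 − 0.023) = 0.02327 h⁻¹.
Applying C = C₀e^(−kt): 17.95 × 0.7934 = 14.24 µg/L.
Second outfall: C = (104.1·14.24 + 2.390·328.0)/106.5 = 21.28 µg/L.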